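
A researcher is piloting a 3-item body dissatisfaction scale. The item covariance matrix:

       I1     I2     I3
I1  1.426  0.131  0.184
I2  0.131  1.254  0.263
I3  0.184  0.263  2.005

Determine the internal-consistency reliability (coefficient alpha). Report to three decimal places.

ΣVar(i) = 1.426 + 1.254 + 2.005 = 4.685
Σ_{i<j} σ_ij = 0.578
Var(T) = 4.685 + 2 × 0.578 = 5.841
α = (k/(k−1))·(1 − ΣVar(i)/Var(T)) = (3/2)·(1 − 4.685/5.841) = 0.297

α = 0.297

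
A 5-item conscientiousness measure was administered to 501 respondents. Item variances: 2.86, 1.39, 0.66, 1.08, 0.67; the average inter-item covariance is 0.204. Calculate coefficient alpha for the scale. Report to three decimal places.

α = 0.475

Σσ²ᵢ = 2.86 + 1.39 + 0.66 + 1.08 + 0.67 = 6.66
Sum of the 10 distinct covariances = 10 × 0.204 = 2.040
Var(T) = Σσ²ᵢ + 2·Σcov = 6.66 + 2 × 2.040 = 10.740
α = (5/4)·(1 − 6.66/10.740) = 0.475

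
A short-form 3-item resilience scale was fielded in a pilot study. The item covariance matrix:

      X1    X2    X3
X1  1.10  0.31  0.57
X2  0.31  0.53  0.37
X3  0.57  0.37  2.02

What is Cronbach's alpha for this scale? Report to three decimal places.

α = 0.610

ΣVar(i) = 1.10 + 0.53 + 2.02 = 3.65
Sum of off-diagonal covariances = 1.25
σ²_T = 3.65 + 2 × 1.25 = 6.15
α = (k/(k−1))·(1 − ΣVar(i)/σ²_T) = (3/2)·(1 − 3.65/6.15) = 0.610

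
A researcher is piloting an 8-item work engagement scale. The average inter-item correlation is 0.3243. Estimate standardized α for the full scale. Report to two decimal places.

Standardized α = k·r̄ / (1 + (k−1)·r̄) = 8 × 0.3243 / (1 + 7 × 0.3243)
  = 2.5944 / 3.2701 = 0.79

α = 0.79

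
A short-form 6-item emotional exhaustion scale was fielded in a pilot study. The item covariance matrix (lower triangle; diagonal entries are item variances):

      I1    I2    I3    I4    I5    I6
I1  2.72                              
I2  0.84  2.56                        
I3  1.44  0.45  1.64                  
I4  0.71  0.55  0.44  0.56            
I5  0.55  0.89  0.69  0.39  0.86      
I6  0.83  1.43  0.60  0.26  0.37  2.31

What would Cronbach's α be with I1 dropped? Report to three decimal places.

Remaining items: I2, I3, I4, I5, I6 (k = 5).
sum of item variances = 2.56 + 1.64 + 0.56 + 0.86 + 2.31 = 7.93
σ²_total = 7.93 + 2 × 6.07 = 20.07
α (item deleted) = (5/4)·(1 − 7.93/20.07) = 0.756

Cronbach's α = 0.756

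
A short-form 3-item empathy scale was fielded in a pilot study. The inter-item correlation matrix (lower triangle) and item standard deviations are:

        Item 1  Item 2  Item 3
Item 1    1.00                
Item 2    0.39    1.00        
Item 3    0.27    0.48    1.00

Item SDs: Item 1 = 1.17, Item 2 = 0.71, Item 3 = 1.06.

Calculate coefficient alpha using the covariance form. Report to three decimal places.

Σσ²ᵢ = 1.17² + 0.71² + 1.06² = 2.9966
Covariances σ_ij = r_ij · s_i · s_j:
  σ(Item 1,Item 2) = 0.39 × 1.17 × 0.71 = 0.3240
  σ(Item 1,Item 3) = 0.27 × 1.17 × 1.06 = 0.3349
  σ(Item 2,Item 3) = 0.48 × 0.71 × 1.06 = 0.3612
σ²_T = Σσ²ᵢ + 2·Σσ_ij = 2.9966 + 2 × 1.0201 = 5.0368
α = (3/2)·(1 − 2.9966/5.0368) = 0.608

coefficient alpha = 0.608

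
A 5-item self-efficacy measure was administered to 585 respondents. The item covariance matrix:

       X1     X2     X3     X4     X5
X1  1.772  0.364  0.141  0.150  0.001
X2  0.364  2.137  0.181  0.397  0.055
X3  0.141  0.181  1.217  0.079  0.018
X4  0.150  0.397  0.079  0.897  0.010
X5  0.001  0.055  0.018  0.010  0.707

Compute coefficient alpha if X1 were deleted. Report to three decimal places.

coefficient alpha = 0.307

Remaining items: X2, X3, X4, X5 (k = 4).
Σσ²ᵢ = 2.137 + 1.217 + 0.897 + 0.707 = 4.958
σ²_T = 4.958 + 2 × 0.740 = 6.438
α (item deleted) = (4/3)·(1 − 4.958/6.438) = 0.307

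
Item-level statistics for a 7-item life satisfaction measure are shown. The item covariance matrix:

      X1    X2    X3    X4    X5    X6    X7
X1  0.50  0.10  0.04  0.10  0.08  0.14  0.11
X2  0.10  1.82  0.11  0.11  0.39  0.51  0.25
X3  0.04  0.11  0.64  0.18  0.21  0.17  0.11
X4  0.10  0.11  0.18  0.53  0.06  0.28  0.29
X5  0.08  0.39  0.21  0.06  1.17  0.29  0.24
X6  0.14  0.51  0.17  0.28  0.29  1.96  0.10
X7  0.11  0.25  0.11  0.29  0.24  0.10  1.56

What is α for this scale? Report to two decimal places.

α = 0.57

ΣVar(i) = 0.50 + 1.82 + 0.64 + 0.53 + 1.17 + 1.96 + 1.56 = 8.18
Sum of off-diagonal covariances = 3.87
Var(T) = 8.18 + 2 × 3.87 = 15.92
α = (k/(k−1))·(1 − ΣVar(i)/Var(T)) = (7/6)·(1 − 8.18/15.92) = 0.57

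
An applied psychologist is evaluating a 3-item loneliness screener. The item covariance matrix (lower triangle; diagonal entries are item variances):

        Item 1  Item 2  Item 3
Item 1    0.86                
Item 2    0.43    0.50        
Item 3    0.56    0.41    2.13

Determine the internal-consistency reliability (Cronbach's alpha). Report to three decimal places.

α = 0.668

Σσᵢ² = 0.86 + 0.50 + 2.13 = 3.49
Sum of the distinct covariances = 1.40
σ²_total = 3.49 + 2 × 1.40 = 6.29
α = (k/(k−1))·(1 − Σσᵢ²/σ²_total) = (3/2)·(1 − 3.49/6.29) = 0.668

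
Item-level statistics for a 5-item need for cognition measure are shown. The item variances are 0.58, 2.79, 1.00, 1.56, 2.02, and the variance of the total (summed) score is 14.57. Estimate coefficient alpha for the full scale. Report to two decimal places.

Σσᵢ² = 0.58 + 2.79 + 1.00 + 1.56 + 2.02 = 7.95
α = (k/(k−1))·(1 − Σσᵢ²/Var(T)) = (5/4)·(1 − 7.95/14.57) = 0.57

α = 0.57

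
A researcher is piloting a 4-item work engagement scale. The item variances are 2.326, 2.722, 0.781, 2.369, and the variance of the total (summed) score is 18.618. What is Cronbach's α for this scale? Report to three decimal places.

sum of item variances = 2.326 + 2.722 + 0.781 + 2.369 = 8.198
α = (k/(k−1))·(1 − sum of item variances/total variance) = (4/3)·(1 − 8.198/18.618) = 0.746

Cronbach's α = 0.746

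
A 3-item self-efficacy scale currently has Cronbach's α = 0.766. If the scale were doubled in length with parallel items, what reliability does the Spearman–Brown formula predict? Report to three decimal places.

Length factor m = 2
α' = m·α / (1 + (m−1)·α)
   = 2 × 0.766 / (1 + (2 − 1) × 0.766)
   = 1.5320 / 1.7660 = 0.867

predicted reliability = 0.867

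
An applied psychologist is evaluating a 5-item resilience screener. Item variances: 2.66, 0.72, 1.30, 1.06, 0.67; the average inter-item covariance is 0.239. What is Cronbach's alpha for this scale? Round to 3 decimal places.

sum of item variances = 2.66 + 0.72 + 1.30 + 1.06 + 0.67 = 6.41
Sum of the 10 distinct covariances = 10 × 0.239 = 2.390
σ²_T = sum of item variances + 2·Σcov = 6.41 + 2 × 2.390 = 11.190
α = (5/4)·(1 − 6.41/11.190) = 0.534

α = 0.534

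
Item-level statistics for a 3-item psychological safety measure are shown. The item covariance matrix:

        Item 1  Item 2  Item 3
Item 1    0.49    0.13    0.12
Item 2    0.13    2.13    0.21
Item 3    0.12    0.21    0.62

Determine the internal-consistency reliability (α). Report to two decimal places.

α = 0.33

Σσ²ᵢ = 0.49 + 2.13 + 0.62 = 3.24
Σ_{i<j} σ_ij = 0.46
σ²_T = 3.24 + 2 × 0.46 = 4.16
α = (k/(k−1))·(1 − Σσ²ᵢ/σ²_T) = (3/2)·(1 − 3.24/4.16) = 0.33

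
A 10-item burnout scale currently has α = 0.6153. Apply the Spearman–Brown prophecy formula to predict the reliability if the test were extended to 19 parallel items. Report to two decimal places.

Length factor m = 19/10 = 1.9000
α' = m·α / (1 + (m−1)·α)
   = 19/10 × 0.6153 / (1 + (19/10 − 1) × 0.6153)
   = 1.1691 / 1.5538 = 0.75

predicted reliability = 0.75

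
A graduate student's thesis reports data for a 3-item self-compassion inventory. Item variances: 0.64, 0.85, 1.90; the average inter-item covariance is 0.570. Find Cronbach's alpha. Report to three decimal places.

Σσ²ᵢ = 0.64 + 0.85 + 1.90 = 3.39
Sum of the 3 distinct covariances = 3 × 0.570 = 1.710
σ²_total = Σσ²ᵢ + 2·Σcov = 3.39 + 2 × 1.710 = 6.810
α = (3/2)·(1 − 3.39/6.810) = 0.753

α = 0.753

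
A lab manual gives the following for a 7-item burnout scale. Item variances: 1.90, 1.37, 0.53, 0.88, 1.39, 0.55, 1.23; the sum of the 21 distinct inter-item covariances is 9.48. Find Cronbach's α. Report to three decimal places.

α = 0.825

ΣVar(i) = 1.90 + 1.37 + 0.53 + 0.88 + 1.39 + 0.55 + 1.23 = 7.85
Sum of distinct covariances = 9.48
σ²_total = ΣVar(i) + 2·Σcov = 7.85 + 2 × 9.48 = 26.81
α = (7/6)·(1 − 7.85/26.81) = 0.825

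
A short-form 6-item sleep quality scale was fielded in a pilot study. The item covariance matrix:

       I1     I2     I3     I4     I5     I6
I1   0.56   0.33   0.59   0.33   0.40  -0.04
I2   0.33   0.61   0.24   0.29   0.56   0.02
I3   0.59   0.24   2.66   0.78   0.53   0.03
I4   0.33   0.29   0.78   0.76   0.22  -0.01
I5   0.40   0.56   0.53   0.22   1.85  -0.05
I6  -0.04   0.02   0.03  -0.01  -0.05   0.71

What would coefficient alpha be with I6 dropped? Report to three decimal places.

coefficient alpha = 0.713

Remaining items: I1, I2, I3, I4, I5 (k = 5).
sum of item variances = 0.56 + 0.61 + 2.66 + 0.76 + 1.85 = 6.44
σ²_T = 6.44 + 2 × 4.27 = 14.98
α (item deleted) = (5/4)·(1 − 6.44/14.98) = 0.713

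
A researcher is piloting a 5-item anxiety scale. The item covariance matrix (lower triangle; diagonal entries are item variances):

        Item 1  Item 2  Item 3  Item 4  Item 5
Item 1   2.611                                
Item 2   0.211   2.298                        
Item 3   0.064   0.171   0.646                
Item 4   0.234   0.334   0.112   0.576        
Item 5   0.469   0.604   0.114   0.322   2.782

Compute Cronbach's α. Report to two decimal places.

sum of item variances = 2.611 + 2.298 + 0.646 + 0.576 + 2.782 = 8.913
Σ_{i<j} σ_ij = 2.635
σ²_total = 8.913 + 2 × 2.635 = 14.183
α = (k/(k−1))·(1 − sum of item variances/σ²_total) = (5/4)·(1 − 8.913/14.183) = 0.46

Cronbach's α = 0.46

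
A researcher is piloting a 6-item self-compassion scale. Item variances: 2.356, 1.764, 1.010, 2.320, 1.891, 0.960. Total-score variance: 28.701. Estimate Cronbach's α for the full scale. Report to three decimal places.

Cronbach's α = 0.769

ΣVar(i) = 2.356 + 1.764 + 1.010 + 2.320 + 1.891 + 0.960 = 10.301
α = (k/(k−1))·(1 − ΣVar(i)/σ²_total) = (6/5)·(1 − 10.301/28.701) = 0.769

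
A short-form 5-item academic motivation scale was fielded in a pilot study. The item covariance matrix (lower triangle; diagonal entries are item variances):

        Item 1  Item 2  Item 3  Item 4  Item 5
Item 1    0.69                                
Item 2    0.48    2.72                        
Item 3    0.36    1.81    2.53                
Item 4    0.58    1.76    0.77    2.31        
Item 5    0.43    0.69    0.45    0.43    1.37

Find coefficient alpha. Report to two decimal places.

α = 0.77

ΣVar(i) = 0.69 + 2.72 + 2.53 + 2.31 + 1.37 = 9.62
Sum of off-diagonal covariances = 7.76
σ²_total = 9.62 + 2 × 7.76 = 25.14
α = (k/(k−1))·(1 − ΣVar(i)/σ²_total) = (5/4)·(1 − 9.62/25.14) = 0.77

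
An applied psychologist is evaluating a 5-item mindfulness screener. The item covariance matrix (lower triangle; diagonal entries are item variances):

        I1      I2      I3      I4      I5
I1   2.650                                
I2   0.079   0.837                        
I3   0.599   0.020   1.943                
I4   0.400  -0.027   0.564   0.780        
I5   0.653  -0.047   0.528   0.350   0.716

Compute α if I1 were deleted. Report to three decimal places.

Remaining items: I2, I3, I4, I5 (k = 4).
Σσ²ᵢ = 0.837 + 1.943 + 0.780 + 0.716 = 4.276
Var(T) = 4.276 + 2 × 1.388 = 7.052
α (item deleted) = (4/3)·(1 − 4.276/7.052) = 0.525

α = 0.525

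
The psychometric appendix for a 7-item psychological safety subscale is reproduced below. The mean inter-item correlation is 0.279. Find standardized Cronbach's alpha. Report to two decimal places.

Standardized α = k·r̄ / (1 + (k−1)·r̄) = 7 × 0.279 / (1 + 6 × 0.279)
  = 1.9530 / 2.6740 = 0.73

α = 0.73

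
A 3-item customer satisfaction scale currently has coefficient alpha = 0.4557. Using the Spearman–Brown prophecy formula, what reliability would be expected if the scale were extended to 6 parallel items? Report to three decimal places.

predicted reliability = 0.626

Length factor m = 6/3 = 2.0000
α' = m·α / (1 + (m−1)·α)
   = 6/3 × 0.4557 / (1 + (6/3 − 1) × 0.4557)
   = 0.9114 / 1.4557 = 0.626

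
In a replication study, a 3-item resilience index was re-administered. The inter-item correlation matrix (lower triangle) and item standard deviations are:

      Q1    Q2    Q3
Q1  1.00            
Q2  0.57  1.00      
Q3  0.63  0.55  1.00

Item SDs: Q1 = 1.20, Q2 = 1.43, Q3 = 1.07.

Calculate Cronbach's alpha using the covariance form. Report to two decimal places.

Cronbach's alpha = 0.80

Σσ²ᵢ = 1.20² + 1.43² + 1.07² = 4.6298
Covariances σ_ij = r_ij · s_i · s_j:
  σ(Q1,Q2) = 0.57 × 1.20 × 1.43 = 0.9781
  σ(Q1,Q3) = 0.63 × 1.20 × 1.07 = 0.8089
  σ(Q2,Q3) = 0.55 × 1.43 × 1.07 = 0.8416
σ²_T = Σσ²ᵢ + 2·Σσ_ij = 4.6298 + 2 × 2.6286 = 9.8870
α = (3/2)·(1 − 4.6298/9.8870) = 0.80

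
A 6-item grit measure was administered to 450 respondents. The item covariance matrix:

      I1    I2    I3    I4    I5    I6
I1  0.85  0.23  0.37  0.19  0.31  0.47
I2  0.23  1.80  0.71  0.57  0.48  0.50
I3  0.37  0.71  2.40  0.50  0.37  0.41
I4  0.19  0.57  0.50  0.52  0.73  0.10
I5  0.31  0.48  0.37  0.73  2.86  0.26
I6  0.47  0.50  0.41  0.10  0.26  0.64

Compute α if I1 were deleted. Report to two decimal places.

Remaining items: I2, I3, I4, I5, I6 (k = 5).
Σσᵢ² = 1.80 + 2.40 + 0.52 + 2.86 + 0.64 = 8.22
total variance = 8.22 + 2 × 4.63 = 17.48
α (item deleted) = (5/4)·(1 − 8.22/17.48) = 0.66

α = 0.66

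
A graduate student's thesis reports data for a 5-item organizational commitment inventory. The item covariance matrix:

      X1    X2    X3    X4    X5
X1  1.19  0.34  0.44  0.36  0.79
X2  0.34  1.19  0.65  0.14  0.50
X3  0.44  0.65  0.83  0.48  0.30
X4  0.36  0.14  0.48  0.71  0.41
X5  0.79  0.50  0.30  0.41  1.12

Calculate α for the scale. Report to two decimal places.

sum of item variances = 1.19 + 1.19 + 0.83 + 0.71 + 1.12 = 5.04
Sum of the distinct covariances = 4.41
total variance = 5.04 + 2 × 4.41 = 13.86
α = (k/(k−1))·(1 − sum of item variances/total variance) = (5/4)·(1 − 5.04/13.86) = 0.80

α = 0.80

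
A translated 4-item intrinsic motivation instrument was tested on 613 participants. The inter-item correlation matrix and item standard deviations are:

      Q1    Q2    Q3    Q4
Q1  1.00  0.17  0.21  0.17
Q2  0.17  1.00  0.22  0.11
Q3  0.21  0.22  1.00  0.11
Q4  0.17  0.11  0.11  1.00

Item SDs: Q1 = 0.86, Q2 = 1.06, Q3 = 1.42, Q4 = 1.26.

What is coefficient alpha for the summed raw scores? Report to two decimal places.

Σσ²ᵢ = 0.86² + 1.06² + 1.42² + 1.26² = 5.4672
Covariances σ_ij = r_ij · s_i · s_j:
  σ(Q1,Q2) = 0.17 × 0.86 × 1.06 = 0.1550
  σ(Q1,Q3) = 0.21 × 0.86 × 1.42 = 0.2565
  σ(Q1,Q4) = 0.17 × 0.86 × 1.26 = 0.1842
  σ(Q2,Q3) = 0.22 × 1.06 × 1.42 = 0.3311
  σ(Q2,Q4) = 0.11 × 1.06 × 1.26 = 0.1469
  σ(Q3,Q4) = 0.11 × 1.42 × 1.26 = 0.1968
σ²_T = Σσ²ᵢ + 2·Σσ_ij = 5.4672 + 2 × 1.2705 = 8.0082
α = (4/3)·(1 − 5.4672/8.0082) = 0.42

coefficient alpha = 0.42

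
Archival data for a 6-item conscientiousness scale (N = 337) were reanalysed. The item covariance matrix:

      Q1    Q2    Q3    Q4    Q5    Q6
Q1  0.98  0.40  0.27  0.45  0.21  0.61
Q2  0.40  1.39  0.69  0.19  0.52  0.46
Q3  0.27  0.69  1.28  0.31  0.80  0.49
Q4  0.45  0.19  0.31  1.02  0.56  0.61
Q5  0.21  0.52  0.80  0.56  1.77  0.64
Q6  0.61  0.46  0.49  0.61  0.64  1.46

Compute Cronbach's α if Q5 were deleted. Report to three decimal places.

Cronbach's α = 0.742

Remaining items: Q1, Q2, Q3, Q4, Q6 (k = 5).
Σσᵢ² = 0.98 + 1.39 + 1.28 + 1.02 + 1.46 = 6.13
σ²_T = 6.13 + 2 × 4.48 = 15.09
α (item deleted) = (5/4)·(1 − 6.13/15.09) = 0.742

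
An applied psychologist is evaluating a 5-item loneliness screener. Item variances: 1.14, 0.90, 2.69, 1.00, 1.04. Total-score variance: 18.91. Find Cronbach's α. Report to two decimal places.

Cronbach's α = 0.80

ΣVar(i) = 1.14 + 0.90 + 2.69 + 1.00 + 1.04 = 6.77
α = (k/(k−1))·(1 − ΣVar(i)/σ²_total) = (5/4)·(1 − 6.77/18.91) = 0.80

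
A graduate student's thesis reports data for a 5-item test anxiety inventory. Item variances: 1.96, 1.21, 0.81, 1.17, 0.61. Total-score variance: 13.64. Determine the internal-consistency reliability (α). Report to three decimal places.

Σσ²ᵢ = 1.96 + 1.21 + 0.81 + 1.17 + 0.61 = 5.76
α = (k/(k−1))·(1 − Σσ²ᵢ/total variance) = (5/4)·(1 − 5.76/13.64) = 0.722

α = 0.722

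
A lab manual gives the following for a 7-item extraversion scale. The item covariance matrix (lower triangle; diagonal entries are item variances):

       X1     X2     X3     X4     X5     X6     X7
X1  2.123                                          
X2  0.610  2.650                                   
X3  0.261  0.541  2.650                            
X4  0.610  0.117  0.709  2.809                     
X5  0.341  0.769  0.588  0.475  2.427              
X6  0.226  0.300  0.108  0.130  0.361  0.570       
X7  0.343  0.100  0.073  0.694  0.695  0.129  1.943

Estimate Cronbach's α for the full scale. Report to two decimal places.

Cronbach's α = 0.61

ΣVar(i) = 2.123 + 2.650 + 2.650 + 2.809 + 2.427 + 0.570 + 1.943 = 15.172
Sum of the distinct covariances = 8.180
σ²_T = 15.172 + 2 × 8.180 = 31.532
α = (k/(k−1))·(1 − ΣVar(i)/σ²_T) = (7/6)·(1 − 15.172/31.532) = 0.61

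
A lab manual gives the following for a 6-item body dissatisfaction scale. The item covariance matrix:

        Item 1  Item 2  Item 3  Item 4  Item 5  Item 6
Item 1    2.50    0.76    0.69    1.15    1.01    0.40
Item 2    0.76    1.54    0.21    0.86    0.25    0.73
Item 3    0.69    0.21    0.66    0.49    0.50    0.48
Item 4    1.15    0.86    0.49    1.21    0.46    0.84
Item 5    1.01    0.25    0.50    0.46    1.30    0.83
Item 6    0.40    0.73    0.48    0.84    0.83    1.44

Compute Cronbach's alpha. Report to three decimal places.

Cronbach's alpha = 0.829

ΣVar(i) = 2.50 + 1.54 + 0.66 + 1.21 + 1.30 + 1.44 = 8.65
Sum of off-diagonal covariances = 9.66
σ²_T = 8.65 + 2 × 9.66 = 27.97
α = (k/(k−1))·(1 − ΣVar(i)/σ²_T) = (6/5)·(1 − 8.65/27.97) = 0.829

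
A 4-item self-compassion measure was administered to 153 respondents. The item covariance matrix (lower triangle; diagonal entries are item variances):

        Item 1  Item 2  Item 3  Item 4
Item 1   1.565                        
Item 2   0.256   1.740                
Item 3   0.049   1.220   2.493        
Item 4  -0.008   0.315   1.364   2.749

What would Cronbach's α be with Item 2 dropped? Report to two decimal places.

Remaining items: Item 1, Item 3, Item 4 (k = 3).
ΣVar(i) = 1.565 + 2.493 + 2.749 = 6.807
σ²_total = 6.807 + 2 × 1.405 = 9.617
α (item deleted) = (3/2)·(1 − 6.807/9.617) = 0.44

α = 0.44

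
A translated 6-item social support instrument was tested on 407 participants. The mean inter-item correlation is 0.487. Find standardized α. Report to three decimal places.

standardized α = 0.851

Standardized α = k·r̄ / (1 + (k−1)·r̄) = 6 × 0.487 / (1 + 5 × 0.487)
  = 2.9220 / 3.4350 = 0.851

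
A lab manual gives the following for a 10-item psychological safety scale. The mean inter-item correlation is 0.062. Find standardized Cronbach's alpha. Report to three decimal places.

standardized Cronbach's alpha = 0.398

Standardized α = k·r̄ / (1 + (k−1)·r̄) = 10 × 0.062 / (1 + 9 × 0.062)
  = 0.6200 / 1.5580 = 0.398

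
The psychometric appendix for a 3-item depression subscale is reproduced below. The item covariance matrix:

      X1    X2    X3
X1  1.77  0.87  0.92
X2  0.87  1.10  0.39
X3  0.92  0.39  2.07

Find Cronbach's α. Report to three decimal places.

Σσᵢ² = 1.77 + 1.10 + 2.07 = 4.94
Sum of the distinct covariances = 2.18
σ²_T = 4.94 + 2 × 2.18 = 9.30
α = (k/(k−1))·(1 − Σσᵢ²/σ²_T) = (3/2)·(1 − 4.94/9.30) = 0.703

α = 0.703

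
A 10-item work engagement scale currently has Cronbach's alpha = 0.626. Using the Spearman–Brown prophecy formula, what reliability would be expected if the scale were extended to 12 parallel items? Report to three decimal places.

Length factor m = 12/10 = 1.2000
α' = m·α / (1 + (m−1)·α)
   = 12/10 × 0.626 / (1 + (12/10 − 1) × 0.626)
   = 0.7512 / 1.1252 = 0.668

predicted reliability = 0.668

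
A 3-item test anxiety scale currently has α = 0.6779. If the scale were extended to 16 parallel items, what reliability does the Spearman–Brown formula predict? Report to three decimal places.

predicted reliability = 0.918

Length factor m = 16/3 = 5.3333
α' = m·α / (1 + (m−1)·α)
   = 16/3 × 0.6779 / (1 + (16/3 − 1) × 0.6779)
   = 3.6155 / 3.9376 = 0.918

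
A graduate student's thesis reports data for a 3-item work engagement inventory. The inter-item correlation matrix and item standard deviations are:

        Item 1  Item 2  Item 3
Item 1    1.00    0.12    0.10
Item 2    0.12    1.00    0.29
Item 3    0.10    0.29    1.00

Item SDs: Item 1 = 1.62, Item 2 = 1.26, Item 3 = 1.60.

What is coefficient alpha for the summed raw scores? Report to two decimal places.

α = 0.36

Σσ²ᵢ = 1.62² + 1.26² + 1.60² = 6.7720
Covariances σ_ij = r_ij · s_i · s_j:
  σ(Item 1,Item 2) = 0.12 × 1.62 × 1.26 = 0.2449
  σ(Item 1,Item 3) = 0.10 × 1.62 × 1.60 = 0.2592
  σ(Item 2,Item 3) = 0.29 × 1.26 × 1.60 = 0.5846
σ²_T = Σσ²ᵢ + 2·Σσ_ij = 6.7720 + 2 × 1.0887 = 8.9494
α = (3/2)·(1 − 6.7720/8.9494) = 0.36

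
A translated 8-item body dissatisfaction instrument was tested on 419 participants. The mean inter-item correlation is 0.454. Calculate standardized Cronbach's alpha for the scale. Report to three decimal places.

standardized Cronbach's alpha = 0.869

Standardized α = k·r̄ / (1 + (k−1)·r̄) = 8 × 0.454 / (1 + 7 × 0.454)
  = 3.6320 / 4.1780 = 0.869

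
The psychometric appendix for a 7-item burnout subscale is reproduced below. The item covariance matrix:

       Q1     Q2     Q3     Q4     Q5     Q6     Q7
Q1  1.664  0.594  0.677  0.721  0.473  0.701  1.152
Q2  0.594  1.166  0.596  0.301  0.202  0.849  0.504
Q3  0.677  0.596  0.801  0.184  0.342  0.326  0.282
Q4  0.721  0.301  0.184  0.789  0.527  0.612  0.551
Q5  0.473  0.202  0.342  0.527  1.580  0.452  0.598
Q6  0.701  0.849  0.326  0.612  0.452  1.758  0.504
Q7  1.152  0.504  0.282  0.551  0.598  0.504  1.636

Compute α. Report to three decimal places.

ΣVar(i) = 1.664 + 1.166 + 0.801 + 0.789 + 1.580 + 1.758 + 1.636 = 9.394
Σ_{i<j} σ_ij = 11.148
Var(T) = 9.394 + 2 × 11.148 = 31.690
α = (k/(k−1))·(1 − ΣVar(i)/Var(T)) = (7/6)·(1 − 9.394/31.690) = 0.821

α = 0.821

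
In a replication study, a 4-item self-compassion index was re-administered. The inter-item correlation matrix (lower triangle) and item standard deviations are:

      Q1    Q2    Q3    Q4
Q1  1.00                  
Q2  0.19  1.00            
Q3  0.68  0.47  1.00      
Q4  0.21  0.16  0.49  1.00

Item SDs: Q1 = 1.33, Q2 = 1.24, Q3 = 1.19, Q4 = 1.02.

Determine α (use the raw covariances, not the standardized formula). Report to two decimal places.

Σσ²ᵢ = 1.33² + 1.24² + 1.19² + 1.02² = 5.7630
Covariances σ_ij = r_ij · s_i · s_j:
  σ(Q1,Q2) = 0.19 × 1.33 × 1.24 = 0.3133
  σ(Q1,Q3) = 0.68 × 1.33 × 1.19 = 1.0762
  σ(Q1,Q4) = 0.21 × 1.33 × 1.02 = 0.2849
  σ(Q2,Q3) = 0.47 × 1.24 × 1.19 = 0.6935
  σ(Q2,Q4) = 0.16 × 1.24 × 1.02 = 0.2024
  σ(Q3,Q4) = 0.49 × 1.19 × 1.02 = 0.5948
σ²_T = Σσ²ᵢ + 2·Σσ_ij = 5.7630 + 2 × 3.1651 = 12.0932
α = (4/3)·(1 − 5.7630/12.0932) = 0.70

α = 0.70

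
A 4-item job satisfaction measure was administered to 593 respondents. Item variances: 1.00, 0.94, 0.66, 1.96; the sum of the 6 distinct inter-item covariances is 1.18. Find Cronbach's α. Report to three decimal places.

Σσ²ᵢ = 1.00 + 0.94 + 0.66 + 1.96 = 4.56
Sum of distinct covariances = 1.18
σ²_total = Σσ²ᵢ + 2·Σcov = 4.56 + 2 × 1.18 = 6.92
α = (4/3)·(1 − 4.56/6.92) = 0.455

α = 0.455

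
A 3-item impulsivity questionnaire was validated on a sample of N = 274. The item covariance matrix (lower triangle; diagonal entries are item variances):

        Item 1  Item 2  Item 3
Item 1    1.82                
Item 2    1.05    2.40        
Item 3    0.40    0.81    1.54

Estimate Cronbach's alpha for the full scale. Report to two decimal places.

ΣVar(i) = 1.82 + 2.40 + 1.54 = 5.76
Σ_{i<j} σ_ij = 2.26
Var(T) = 5.76 + 2 × 2.26 = 10.28
α = (k/(k−1))·(1 − ΣVar(i)/Var(T)) = (3/2)·(1 − 5.76/10.28) = 0.66

α = 0.66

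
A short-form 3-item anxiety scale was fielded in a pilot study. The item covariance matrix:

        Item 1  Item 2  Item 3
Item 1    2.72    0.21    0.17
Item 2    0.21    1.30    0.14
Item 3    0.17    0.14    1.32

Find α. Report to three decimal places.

Σσᵢ² = 2.72 + 1.30 + 1.32 = 5.34
Sum of off-diagonal covariances = 0.52
total variance = 5.34 + 2 × 0.52 = 6.38
α = (k/(k−1))·(1 − Σσᵢ²/total variance) = (3/2)·(1 − 5.34/6.38) = 0.245

α = 0.245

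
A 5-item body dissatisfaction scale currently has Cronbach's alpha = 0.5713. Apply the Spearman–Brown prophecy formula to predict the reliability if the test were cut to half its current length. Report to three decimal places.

predicted reliability = 0.400

Length factor m = 1/2
α' = m·α / (1 − (1−m)·α)
   = 1/2 × 0.5713 / (1 − (1 − 1/2) × 0.5713)
   = 0.2857 / 0.7144 = 0.400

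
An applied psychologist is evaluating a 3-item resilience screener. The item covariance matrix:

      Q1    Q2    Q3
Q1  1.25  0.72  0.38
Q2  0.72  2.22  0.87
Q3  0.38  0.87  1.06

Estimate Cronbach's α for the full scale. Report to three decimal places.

Cronbach's α = 0.698

ΣVar(i) = 1.25 + 2.22 + 1.06 = 4.53
Σ_{i<j} σ_ij = 1.97
Var(T) = 4.53 + 2 × 1.97 = 8.47
α = (k/(k−1))·(1 − ΣVar(i)/Var(T)) = (3/2)·(1 − 4.53/8.47) = 0.698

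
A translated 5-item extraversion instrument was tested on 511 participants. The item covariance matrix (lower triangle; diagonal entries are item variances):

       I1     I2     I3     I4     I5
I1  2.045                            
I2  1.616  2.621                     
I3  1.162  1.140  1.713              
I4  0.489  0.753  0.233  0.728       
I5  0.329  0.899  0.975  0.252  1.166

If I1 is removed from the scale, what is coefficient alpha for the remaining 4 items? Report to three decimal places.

Remaining items: I2, I3, I4, I5 (k = 4).
sum of item variances = 2.621 + 1.713 + 0.728 + 1.166 = 6.228
σ²_total = 6.228 + 2 × 4.252 = 14.732
α (item deleted) = (4/3)·(1 − 6.228/14.732) = 0.770

coefficient alpha = 0.770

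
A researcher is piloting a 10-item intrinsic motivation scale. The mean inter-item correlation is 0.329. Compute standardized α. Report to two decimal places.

standardized α = 0.83

Standardized α = k·r̄ / (1 + (k−1)·r̄) = 10 × 0.329 / (1 + 9 × 0.329)
  = 3.2900 / 3.9610 = 0.83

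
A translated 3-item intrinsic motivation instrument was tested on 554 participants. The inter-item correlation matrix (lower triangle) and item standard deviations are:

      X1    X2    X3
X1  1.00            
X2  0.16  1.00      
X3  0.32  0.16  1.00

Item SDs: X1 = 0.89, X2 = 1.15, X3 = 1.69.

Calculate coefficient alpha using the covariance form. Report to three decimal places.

Σσ²ᵢ = 0.89² + 1.15² + 1.69² = 4.9707
Covariances σ_ij = r_ij · s_i · s_j:
  σ(X1,X2) = 0.16 × 0.89 × 1.15 = 0.1638
  σ(X1,X3) = 0.32 × 0.89 × 1.69 = 0.4813
  σ(X2,X3) = 0.16 × 1.15 × 1.69 = 0.3110
σ²_T = Σσ²ᵢ + 2·Σσ_ij = 4.9707 + 2 × 0.9561 = 6.8829
α = (3/2)·(1 − 4.9707/6.8829) = 0.417

α = 0.417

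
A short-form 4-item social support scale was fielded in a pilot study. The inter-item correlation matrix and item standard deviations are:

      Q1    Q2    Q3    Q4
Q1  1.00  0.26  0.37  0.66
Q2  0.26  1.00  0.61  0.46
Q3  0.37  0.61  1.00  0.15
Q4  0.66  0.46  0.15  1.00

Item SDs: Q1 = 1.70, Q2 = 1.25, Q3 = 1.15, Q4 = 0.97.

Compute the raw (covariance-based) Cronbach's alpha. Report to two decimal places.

Σσ²ᵢ = 1.70² + 1.25² + 1.15² + 0.97² = 6.7159
Covariances σ_ij = r_ij · s_i · s_j:
  σ(Q1,Q2) = 0.26 × 1.70 × 1.25 = 0.5525
  σ(Q1,Q3) = 0.37 × 1.70 × 1.15 = 0.7233
  σ(Q1,Q4) = 0.66 × 1.70 × 0.97 = 1.0883
  σ(Q2,Q3) = 0.61 × 1.25 × 1.15 = 0.8769
  σ(Q2,Q4) = 0.46 × 1.25 × 0.97 = 0.5578
  σ(Q3,Q4) = 0.15 × 1.15 × 0.97 = 0.1673
σ²_T = Σσ²ᵢ + 2·Σσ_ij = 6.7159 + 2 × 3.9661 = 14.6481
α = (4/3)·(1 − 6.7159/14.6481) = 0.72

Cronbach's alpha = 0.72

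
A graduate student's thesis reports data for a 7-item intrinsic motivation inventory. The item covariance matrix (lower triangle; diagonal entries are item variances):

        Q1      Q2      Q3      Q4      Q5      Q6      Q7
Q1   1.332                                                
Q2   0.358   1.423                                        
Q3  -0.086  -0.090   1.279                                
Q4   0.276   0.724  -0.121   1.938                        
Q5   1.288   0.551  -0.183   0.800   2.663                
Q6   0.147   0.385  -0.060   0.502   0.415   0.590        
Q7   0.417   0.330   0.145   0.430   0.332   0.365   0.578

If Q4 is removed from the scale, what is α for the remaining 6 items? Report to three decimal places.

Remaining items: Q1, Q2, Q3, Q5, Q6, Q7 (k = 6).
Σσᵢ² = 1.332 + 1.423 + 1.279 + 2.663 + 0.590 + 0.578 = 7.865
σ²_total = 7.865 + 2 × 4.314 = 16.493
α (item deleted) = (6/5)·(1 − 7.865/16.493) = 0.628

α = 0.628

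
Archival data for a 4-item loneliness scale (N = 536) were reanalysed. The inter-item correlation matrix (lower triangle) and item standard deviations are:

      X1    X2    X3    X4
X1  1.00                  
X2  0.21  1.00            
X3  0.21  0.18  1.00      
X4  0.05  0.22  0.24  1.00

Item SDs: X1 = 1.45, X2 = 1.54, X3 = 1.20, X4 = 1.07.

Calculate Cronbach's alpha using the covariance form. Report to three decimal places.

α = 0.469

Σσ²ᵢ = 1.45² + 1.54² + 1.20² + 1.07² = 7.0590
Covariances σ_ij = r_ij · s_i · s_j:
  σ(X1,X2) = 0.21 × 1.45 × 1.54 = 0.4689
  σ(X1,X3) = 0.21 × 1.45 × 1.20 = 0.3654
  σ(X1,X4) = 0.05 × 1.45 × 1.07 = 0.0776
  σ(X2,X3) = 0.18 × 1.54 × 1.20 = 0.3326
  σ(X2,X4) = 0.22 × 1.54 × 1.07 = 0.3625
  σ(X3,X4) = 0.24 × 1.20 × 1.07 = 0.3082
σ²_T = Σσ²ᵢ + 2·Σσ_ij = 7.0590 + 2 × 1.9152 = 10.8894
α = (4/3)·(1 − 7.0590/10.8894) = 0.469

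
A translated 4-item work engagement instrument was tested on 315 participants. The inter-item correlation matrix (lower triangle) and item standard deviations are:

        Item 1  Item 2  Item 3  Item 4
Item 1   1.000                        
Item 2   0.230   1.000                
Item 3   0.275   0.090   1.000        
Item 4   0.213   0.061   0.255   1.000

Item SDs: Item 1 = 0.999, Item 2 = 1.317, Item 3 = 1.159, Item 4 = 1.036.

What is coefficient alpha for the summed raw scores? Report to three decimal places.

α = 0.463

Σσ²ᵢ = 0.999² + 1.317² + 1.159² + 1.036² = 5.1491
Covariances σ_ij = r_ij · s_i · s_j:
  σ(Item 1,Item 2) = 0.230 × 0.999 × 1.317 = 0.3026
  σ(Item 1,Item 3) = 0.275 × 0.999 × 1.159 = 0.3184
  σ(Item 1,Item 4) = 0.213 × 0.999 × 1.036 = 0.2204
  σ(Item 2,Item 3) = 0.090 × 1.317 × 1.159 = 0.1374
  σ(Item 2,Item 4) = 0.061 × 1.317 × 1.036 = 0.0832
  σ(Item 3,Item 4) = 0.255 × 1.159 × 1.036 = 0.3062
σ²_T = Σσ²ᵢ + 2·Σσ_ij = 5.1491 + 2 × 1.3682 = 7.8855
α = (4/3)·(1 − 5.1491/7.8855) = 0.463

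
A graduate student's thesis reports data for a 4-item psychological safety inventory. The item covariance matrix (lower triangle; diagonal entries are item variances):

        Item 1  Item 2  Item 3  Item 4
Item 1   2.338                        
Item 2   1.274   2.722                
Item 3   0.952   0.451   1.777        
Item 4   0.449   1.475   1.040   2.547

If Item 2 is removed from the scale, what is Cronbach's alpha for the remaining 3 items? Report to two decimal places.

α = 0.63

Remaining items: Item 1, Item 3, Item 4 (k = 3).
Σσ²ᵢ = 2.338 + 1.777 + 2.547 = 6.662
σ²_total = 6.662 + 2 × 2.441 = 11.544
α (item deleted) = (3/2)·(1 − 6.662/11.544) = 0.63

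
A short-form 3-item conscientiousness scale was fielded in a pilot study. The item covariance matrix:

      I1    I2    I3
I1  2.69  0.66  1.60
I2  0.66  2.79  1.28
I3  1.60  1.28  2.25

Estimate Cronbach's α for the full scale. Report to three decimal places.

Cronbach's α = 0.717

Σσ²ᵢ = 2.69 + 2.79 + 2.25 = 7.73
Sum of off-diagonal covariances = 3.54
Var(T) = 7.73 + 2 × 3.54 = 14.81
α = (k/(k−1))·(1 − Σσ²ᵢ/Var(T)) = (3/2)·(1 − 7.73/14.81) = 0.717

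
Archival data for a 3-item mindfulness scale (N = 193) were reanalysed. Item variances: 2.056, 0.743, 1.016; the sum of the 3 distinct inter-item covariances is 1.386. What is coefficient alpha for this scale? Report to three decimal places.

coefficient alpha = 0.631

Σσᵢ² = 2.056 + 0.743 + 1.016 = 3.815
Sum of distinct covariances = 1.386
σ²_total = Σσᵢ² + 2·Σcov = 3.815 + 2 × 1.386 = 6.587
α = (3/2)·(1 − 3.815/6.587) = 0.631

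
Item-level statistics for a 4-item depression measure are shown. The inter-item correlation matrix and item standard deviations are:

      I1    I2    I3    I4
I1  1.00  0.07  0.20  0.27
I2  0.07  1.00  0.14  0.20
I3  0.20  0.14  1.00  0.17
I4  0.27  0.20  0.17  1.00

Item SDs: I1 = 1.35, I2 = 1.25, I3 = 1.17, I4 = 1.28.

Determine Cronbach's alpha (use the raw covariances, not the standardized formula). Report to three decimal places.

α = 0.459

Σσ²ᵢ = 1.35² + 1.25² + 1.17² + 1.28² = 6.3923
Covariances σ_ij = r_ij · s_i · s_j:
  σ(I1,I2) = 0.07 × 1.35 × 1.25 = 0.1181
  σ(I1,I3) = 0.20 × 1.35 × 1.17 = 0.3159
  σ(I1,I4) = 0.27 × 1.35 × 1.28 = 0.4666
  σ(I2,I3) = 0.14 × 1.25 × 1.17 = 0.2048
  σ(I2,I4) = 0.20 × 1.25 × 1.28 = 0.3200
  σ(I3,I4) = 0.17 × 1.17 × 1.28 = 0.2546
σ²_T = Σσ²ᵢ + 2·Σσ_ij = 6.3923 + 2 × 1.6800 = 9.7523
α = (4/3)·(1 − 6.3923/9.7523) = 0.459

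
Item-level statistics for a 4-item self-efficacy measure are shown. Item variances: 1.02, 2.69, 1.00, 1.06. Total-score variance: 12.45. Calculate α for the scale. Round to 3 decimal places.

α = 0.715

sum of item variances = 1.02 + 2.69 + 1.00 + 1.06 = 5.77
α = (k/(k−1))·(1 − sum of item variances/total variance) = (4/3)·(1 − 5.77/12.45) = 0.715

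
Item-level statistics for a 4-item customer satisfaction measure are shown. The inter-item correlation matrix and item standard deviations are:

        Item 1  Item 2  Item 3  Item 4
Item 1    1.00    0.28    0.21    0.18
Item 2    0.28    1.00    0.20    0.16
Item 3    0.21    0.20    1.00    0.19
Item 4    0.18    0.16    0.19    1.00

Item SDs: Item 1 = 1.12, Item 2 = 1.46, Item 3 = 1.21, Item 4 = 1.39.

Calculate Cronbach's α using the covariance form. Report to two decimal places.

α = 0.50

Σσ²ᵢ = 1.12² + 1.46² + 1.21² + 1.39² = 6.7822
Covariances σ_ij = r_ij · s_i · s_j:
  σ(Item 1,Item 2) = 0.28 × 1.12 × 1.46 = 0.4579
  σ(Item 1,Item 3) = 0.21 × 1.12 × 1.21 = 0.2846
  σ(Item 1,Item 4) = 0.18 × 1.12 × 1.39 = 0.2802
  σ(Item 2,Item 3) = 0.20 × 1.46 × 1.21 = 0.3533
  σ(Item 2,Item 4) = 0.16 × 1.46 × 1.39 = 0.3247
  σ(Item 3,Item 4) = 0.19 × 1.21 × 1.39 = 0.3196
σ²_T = Σσ²ᵢ + 2·Σσ_ij = 6.7822 + 2 × 2.0203 = 10.8228
α = (4/3)·(1 − 6.7822/10.8228) = 0.50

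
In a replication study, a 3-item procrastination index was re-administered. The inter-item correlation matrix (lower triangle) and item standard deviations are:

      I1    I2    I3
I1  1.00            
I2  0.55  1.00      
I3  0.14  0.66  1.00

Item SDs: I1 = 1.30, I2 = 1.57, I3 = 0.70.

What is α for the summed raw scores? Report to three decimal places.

Σσ²ᵢ = 1.30² + 1.57² + 0.70² = 4.6449
Covariances σ_ij = r_ij · s_i · s_j:
  σ(I1,I2) = 0.55 × 1.30 × 1.57 = 1.1226
  σ(I1,I3) = 0.14 × 1.30 × 0.70 = 0.1274
  σ(I2,I3) = 0.66 × 1.57 × 0.70 = 0.7253
σ²_T = Σσ²ᵢ + 2·Σσ_ij = 4.6449 + 2 × 1.9753 = 8.5955
α = (3/2)·(1 − 4.6449/8.5955) = 0.689

α = 0.689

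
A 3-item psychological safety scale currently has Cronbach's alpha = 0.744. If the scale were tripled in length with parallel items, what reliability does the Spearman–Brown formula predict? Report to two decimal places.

Length factor m = 3
α' = m·α / (1 + (m−1)·α)
   = 3 × 0.744 / (1 + (3 − 1) × 0.744)
   = 2.2320 / 2.4880 = 0.90

predicted reliability = 0.90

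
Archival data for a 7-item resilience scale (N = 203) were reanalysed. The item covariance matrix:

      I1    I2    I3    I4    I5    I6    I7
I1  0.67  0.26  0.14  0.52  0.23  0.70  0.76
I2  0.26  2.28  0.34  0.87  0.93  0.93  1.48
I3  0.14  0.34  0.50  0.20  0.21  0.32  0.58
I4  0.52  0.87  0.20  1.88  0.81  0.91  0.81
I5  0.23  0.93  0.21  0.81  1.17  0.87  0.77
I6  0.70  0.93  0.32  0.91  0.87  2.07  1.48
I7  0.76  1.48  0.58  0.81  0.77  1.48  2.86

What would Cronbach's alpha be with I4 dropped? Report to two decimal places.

Remaining items: I1, I2, I3, I5, I6, I7 (k = 6).
sum of item variances = 0.67 + 2.28 + 0.50 + 1.17 + 2.07 + 2.86 = 9.55
total variance = 9.55 + 2 × 10.00 = 29.55
α (item deleted) = (6/5)·(1 − 9.55/29.55) = 0.81

Cronbach's alpha = 0.81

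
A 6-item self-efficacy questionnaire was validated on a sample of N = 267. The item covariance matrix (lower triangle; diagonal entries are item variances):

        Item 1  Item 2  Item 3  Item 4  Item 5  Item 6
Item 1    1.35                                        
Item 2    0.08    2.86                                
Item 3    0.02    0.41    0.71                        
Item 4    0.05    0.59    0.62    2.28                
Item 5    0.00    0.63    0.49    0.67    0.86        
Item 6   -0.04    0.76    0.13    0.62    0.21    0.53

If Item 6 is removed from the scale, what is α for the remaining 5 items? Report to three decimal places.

Remaining items: Item 1, Item 2, Item 3, Item 4, Item 5 (k = 5).
sum of item variances = 1.35 + 2.86 + 0.71 + 2.28 + 0.86 = 8.06
total variance = 8.06 + 2 × 3.56 = 15.18
α (item deleted) = (5/4)·(1 − 8.06/15.18) = 0.586

α = 0.586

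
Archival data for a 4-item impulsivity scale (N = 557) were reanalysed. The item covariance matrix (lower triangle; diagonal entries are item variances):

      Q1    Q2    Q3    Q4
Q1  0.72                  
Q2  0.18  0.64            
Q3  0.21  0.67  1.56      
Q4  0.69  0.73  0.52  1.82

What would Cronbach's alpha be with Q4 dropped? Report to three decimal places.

Remaining items: Q1, Q2, Q3 (k = 3).
ΣVar(i) = 0.72 + 0.64 + 1.56 = 2.92
σ²_T = 2.92 + 2 × 1.06 = 5.04
α (item deleted) = (3/2)·(1 − 2.92/5.04) = 0.631

α = 0.631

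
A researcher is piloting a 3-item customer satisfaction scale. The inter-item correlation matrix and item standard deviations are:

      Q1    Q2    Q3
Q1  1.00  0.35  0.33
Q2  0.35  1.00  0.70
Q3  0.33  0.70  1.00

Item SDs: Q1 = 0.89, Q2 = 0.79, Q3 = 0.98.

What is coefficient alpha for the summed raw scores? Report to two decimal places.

coefficient alpha = 0.71

Σσ²ᵢ = 0.89² + 0.79² + 0.98² = 2.3766
Covariances σ_ij = r_ij · s_i · s_j:
  σ(Q1,Q2) = 0.35 × 0.89 × 0.79 = 0.2461
  σ(Q1,Q3) = 0.33 × 0.89 × 0.98 = 0.2878
  σ(Q2,Q3) = 0.70 × 0.79 × 0.98 = 0.5419
σ²_T = Σσ²ᵢ + 2·Σσ_ij = 2.3766 + 2 × 1.0758 = 4.5282
α = (3/2)·(1 − 2.3766/4.5282) = 0.71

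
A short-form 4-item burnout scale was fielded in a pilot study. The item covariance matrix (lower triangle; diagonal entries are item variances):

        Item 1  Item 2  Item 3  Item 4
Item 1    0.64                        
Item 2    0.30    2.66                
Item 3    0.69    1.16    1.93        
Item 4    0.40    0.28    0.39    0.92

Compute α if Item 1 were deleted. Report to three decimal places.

Remaining items: Item 2, Item 3, Item 4 (k = 3).
sum of item variances = 2.66 + 1.93 + 0.92 = 5.51
total variance = 5.51 + 2 × 1.83 = 9.17
α (item deleted) = (3/2)·(1 − 5.51/9.17) = 0.599

α = 0.599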